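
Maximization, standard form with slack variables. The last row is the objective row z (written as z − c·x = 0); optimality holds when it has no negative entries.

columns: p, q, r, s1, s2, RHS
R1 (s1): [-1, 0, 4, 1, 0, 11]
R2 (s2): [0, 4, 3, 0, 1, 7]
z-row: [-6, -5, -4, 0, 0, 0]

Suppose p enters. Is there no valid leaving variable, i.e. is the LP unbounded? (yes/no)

yes

Every constraint-row entry in column p is ≤ 0, so increasing p is unbounded.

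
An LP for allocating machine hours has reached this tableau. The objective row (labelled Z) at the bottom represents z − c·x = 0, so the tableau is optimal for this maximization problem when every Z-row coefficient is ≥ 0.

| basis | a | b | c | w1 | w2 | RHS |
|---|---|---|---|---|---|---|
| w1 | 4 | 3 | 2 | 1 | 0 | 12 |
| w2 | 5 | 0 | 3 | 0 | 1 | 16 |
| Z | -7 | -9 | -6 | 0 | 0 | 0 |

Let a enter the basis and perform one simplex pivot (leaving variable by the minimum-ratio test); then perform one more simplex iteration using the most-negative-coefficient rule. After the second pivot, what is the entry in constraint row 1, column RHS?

Ratio test on column a — row 1: 12/4 = 3; row 2: 16/5 = 16/5. Minimum is 3 at row 1 (w1 leaves); pivot element 4.
Divide row 1 by 4; eliminate column a from the other rows.
Second iteration: most negative Z-row entry is -15/4 in column b, so b enters.
Ratio test on column b — row 1: 3/(3/4) = 4; row 2: entry -15/4 ≤ 0. Minimum is 4 at row 1 (a leaves); pivot element 3/4.
Divide row 1 by 3/4; eliminate column b from the other rows.
After both pivots, the entry at constraint row 1, column RHS is 4.

4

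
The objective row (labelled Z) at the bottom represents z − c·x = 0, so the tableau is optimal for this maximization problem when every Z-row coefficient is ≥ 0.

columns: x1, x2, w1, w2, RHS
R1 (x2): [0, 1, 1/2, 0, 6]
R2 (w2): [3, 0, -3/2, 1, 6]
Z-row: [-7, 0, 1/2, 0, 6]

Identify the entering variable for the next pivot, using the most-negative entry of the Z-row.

x1

Negative Z-row entries: x1: -7.
The most negative is -7 in column x1, so x1 enters.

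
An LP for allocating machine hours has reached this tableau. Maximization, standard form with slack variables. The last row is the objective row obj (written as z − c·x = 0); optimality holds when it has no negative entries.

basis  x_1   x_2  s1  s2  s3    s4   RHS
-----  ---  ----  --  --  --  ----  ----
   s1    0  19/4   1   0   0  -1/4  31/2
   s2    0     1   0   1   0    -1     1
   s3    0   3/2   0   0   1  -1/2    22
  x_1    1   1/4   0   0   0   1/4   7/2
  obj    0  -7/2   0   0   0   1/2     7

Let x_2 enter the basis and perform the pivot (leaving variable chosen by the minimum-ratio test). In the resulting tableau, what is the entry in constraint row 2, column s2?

1

Ratio test on column x_2 — row 1: (31/2)/(19/4) = 62/19; row 2: 1/1 = 1; row 3: 22/(3/2) = 44/3; row 4: (7/2)/(1/4) = 14. Minimum is 1 at row 2 (s2 leaves); pivot element 1.
Divide row 2 by 1; eliminate column x_2 from the other rows.
In the new row 2, the s2 entry is the old entry divided by the pivot: 1/1 = 1.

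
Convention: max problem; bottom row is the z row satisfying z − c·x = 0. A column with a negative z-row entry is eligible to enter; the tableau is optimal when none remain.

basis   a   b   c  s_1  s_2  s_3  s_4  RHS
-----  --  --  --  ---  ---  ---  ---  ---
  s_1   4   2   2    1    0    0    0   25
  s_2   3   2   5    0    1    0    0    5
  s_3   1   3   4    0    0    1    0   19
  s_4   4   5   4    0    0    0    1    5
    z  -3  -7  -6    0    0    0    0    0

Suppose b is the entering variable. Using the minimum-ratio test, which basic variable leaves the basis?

s_4

Column b entries and ratios — s_1: 25/2 = 25/2; s_2: 5/2 = 5/2; s_3: 19/3 = 19/3; s_4: 5/5 = 1.
Smallest ratio is 1 in the row of s_4, so s_4 leaves.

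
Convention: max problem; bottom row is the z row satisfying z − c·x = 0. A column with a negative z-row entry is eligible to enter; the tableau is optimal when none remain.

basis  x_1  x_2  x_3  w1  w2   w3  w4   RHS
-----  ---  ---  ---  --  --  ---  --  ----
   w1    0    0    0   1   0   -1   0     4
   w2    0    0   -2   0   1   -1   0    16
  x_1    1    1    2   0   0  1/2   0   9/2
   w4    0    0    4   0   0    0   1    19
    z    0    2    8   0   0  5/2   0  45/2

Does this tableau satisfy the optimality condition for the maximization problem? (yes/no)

yes

Every z-row coefficient is ≥ 0, so the tableau is optimal.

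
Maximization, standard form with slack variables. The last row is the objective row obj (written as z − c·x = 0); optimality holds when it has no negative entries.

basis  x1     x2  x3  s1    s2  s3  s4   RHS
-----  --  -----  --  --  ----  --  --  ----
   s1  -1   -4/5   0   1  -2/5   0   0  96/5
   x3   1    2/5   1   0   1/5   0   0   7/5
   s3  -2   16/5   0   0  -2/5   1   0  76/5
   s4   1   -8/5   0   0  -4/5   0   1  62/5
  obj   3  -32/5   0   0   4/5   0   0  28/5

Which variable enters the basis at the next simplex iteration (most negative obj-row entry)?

x2

Negative obj-row entries: x2: -32/5.
The most negative is -32/5 in column x2, so x2 enters.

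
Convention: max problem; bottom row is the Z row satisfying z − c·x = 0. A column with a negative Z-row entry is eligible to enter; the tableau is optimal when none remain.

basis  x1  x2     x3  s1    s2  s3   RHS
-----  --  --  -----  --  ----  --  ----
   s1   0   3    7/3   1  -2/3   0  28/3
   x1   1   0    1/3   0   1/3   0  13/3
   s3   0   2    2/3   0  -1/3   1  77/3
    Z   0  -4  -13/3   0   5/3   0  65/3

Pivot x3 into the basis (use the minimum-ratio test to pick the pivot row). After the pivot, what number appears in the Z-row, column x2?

11/7

Ratio test on column x3 — row 1: (28/3)/(7/3) = 4; row 2: (13/3)/(1/3) = 13; row 3: (77/3)/(2/3) = 77/2. Minimum is 4 at row 1 (s1 leaves); pivot element 7/3.
Divide row 1 by 7/3; eliminate column x3 from the other rows.
Z-row update in column x2: -4 − (-13/3)·(9/7) = 11/7.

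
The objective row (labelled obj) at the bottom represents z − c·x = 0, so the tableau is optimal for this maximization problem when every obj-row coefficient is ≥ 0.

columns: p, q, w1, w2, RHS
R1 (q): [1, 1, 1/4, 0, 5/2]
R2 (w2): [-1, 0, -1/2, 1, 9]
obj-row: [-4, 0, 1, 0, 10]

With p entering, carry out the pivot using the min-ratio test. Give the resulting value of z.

20

Ratio test on column p — row 1: (5/2)/1 = 5/2; row 2: entry -1 ≤ 0. Minimum is 5/2 at row 1 (q leaves); pivot element 1.
Pivot on row 1; the obj-row RHS becomes 10 − (-4)·(5/2) = 20.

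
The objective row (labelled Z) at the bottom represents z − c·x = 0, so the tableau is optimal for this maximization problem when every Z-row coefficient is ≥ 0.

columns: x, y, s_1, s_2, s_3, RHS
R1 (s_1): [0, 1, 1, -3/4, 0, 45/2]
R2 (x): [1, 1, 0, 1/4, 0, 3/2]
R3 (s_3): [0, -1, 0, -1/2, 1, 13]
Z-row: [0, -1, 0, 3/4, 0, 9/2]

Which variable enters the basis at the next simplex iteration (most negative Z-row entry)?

y

Negative Z-row entries: y: -1.
The most negative is -1 in column y, so y enters.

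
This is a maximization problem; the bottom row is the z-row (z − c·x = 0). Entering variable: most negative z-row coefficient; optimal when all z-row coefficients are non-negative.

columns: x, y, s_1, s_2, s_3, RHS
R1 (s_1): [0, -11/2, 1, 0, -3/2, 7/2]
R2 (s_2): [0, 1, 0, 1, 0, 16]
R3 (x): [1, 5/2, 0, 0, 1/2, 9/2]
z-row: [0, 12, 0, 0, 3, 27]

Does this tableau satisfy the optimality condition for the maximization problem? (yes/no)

yes

Every z-row coefficient is ≥ 0, so the tableau is optimal.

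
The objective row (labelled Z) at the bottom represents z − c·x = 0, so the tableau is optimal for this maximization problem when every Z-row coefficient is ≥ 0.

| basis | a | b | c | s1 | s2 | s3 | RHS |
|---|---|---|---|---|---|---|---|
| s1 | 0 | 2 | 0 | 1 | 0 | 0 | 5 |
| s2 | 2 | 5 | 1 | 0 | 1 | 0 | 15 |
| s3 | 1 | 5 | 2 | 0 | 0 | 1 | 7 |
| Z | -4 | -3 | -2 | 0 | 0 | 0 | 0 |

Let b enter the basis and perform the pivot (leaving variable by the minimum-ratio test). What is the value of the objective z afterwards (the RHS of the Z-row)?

21/5

Ratio test on column b — row 1: 5/2 = 5/2; row 2: 15/5 = 3; row 3: 7/5 = 7/5. Minimum is 7/5 at row 3 (s3 leaves); pivot element 5.
Pivot on row 3; the Z-row RHS becomes 0 − (-3)·(7/5) = 21/5.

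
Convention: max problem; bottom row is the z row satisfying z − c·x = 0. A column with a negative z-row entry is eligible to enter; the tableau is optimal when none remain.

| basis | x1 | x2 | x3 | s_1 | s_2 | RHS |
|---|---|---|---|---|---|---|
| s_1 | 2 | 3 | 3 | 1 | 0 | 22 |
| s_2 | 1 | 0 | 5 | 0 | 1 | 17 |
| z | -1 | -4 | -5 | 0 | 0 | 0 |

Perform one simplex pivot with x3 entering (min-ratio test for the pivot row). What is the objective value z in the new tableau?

17

Ratio test on column x3 — row 1: 22/3 = 22/3; row 2: 17/5 = 17/5. Minimum is 17/5 at row 2 (s_2 leaves); pivot element 5.
Pivot on row 2; the z-row RHS becomes 0 − (-5)·(17/5) = 17.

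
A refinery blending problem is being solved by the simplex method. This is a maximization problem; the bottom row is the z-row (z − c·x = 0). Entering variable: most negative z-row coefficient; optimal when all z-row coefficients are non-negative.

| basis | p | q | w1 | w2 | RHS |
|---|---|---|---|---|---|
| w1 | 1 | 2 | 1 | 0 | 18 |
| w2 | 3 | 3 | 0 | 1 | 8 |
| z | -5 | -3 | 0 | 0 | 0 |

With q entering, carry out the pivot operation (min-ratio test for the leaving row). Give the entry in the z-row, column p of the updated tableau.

-2

Ratio test on column q — row 1: 18/2 = 9; row 2: 8/3 = 8/3. Minimum is 8/3 at row 2 (w2 leaves); pivot element 3.
Divide row 2 by 3; eliminate column q from the other rows.
z-row update in column p: -5 − (-3)·1 = -2.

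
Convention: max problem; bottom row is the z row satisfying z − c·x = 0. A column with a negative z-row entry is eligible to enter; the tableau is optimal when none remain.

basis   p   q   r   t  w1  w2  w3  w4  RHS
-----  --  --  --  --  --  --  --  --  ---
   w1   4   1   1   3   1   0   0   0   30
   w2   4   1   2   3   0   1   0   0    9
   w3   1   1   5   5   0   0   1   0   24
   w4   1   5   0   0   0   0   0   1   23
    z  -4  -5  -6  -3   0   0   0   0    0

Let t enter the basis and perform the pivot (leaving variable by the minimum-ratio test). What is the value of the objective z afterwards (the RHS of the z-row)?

9

Ratio test on column t — row 1: 30/3 = 10; row 2: 9/3 = 3; row 3: 24/5 = 24/5; row 4: entry 0 ≤ 0. Minimum is 3 at row 2 (w2 leaves); pivot element 3.
Pivot on row 2; the z-row RHS becomes 0 − (-3)·3 = 9.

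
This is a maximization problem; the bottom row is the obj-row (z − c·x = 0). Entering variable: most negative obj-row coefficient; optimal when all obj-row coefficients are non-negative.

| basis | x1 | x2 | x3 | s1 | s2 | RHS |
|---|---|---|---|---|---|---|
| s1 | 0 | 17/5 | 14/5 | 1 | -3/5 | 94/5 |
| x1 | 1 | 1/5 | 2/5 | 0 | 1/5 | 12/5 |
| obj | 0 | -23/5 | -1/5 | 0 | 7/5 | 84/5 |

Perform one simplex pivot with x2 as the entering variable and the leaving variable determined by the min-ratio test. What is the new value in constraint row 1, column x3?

14/17

Ratio test on column x2 — row 1: (94/5)/(17/5) = 94/17; row 2: (12/5)/(1/5) = 12. Minimum is 94/17 at row 1 (s1 leaves); pivot element 17/5.
Divide row 1 by 17/5; eliminate column x2 from the other rows.
In the new row 1, the x3 entry is the old entry divided by the pivot: (14/5)/(17/5) = 14/17.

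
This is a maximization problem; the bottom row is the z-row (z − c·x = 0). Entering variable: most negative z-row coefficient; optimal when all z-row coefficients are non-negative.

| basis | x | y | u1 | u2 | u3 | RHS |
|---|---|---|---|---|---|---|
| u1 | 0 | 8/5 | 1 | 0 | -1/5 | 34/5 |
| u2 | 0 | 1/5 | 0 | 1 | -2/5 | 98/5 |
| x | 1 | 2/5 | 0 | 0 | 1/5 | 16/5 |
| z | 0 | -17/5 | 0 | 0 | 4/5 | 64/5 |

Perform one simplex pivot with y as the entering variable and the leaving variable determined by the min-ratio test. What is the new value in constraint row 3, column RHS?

3/2

Ratio test on column y — row 1: (34/5)/(8/5) = 17/4; row 2: (98/5)/(1/5) = 98; row 3: (16/5)/(2/5) = 8. Minimum is 17/4 at row 1 (u1 leaves); pivot element 8/5.
Divide row 1 by 8/5; eliminate column y from the other rows.
Row 3 update in column RHS: 16/5 − (2/5)·(17/4) = 3/2.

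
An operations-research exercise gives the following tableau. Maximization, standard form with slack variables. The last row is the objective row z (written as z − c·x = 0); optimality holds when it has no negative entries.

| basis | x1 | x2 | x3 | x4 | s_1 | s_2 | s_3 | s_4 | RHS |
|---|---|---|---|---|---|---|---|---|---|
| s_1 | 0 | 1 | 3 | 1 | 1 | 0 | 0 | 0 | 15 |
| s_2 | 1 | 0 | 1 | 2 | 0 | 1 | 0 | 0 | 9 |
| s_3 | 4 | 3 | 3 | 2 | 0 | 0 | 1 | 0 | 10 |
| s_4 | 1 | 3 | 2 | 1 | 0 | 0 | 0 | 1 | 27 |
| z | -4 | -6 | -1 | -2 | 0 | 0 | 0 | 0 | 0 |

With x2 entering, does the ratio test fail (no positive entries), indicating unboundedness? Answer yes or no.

Column x2 has positive entries in row(s) 1, 3, 4, so the ratio test bounds it — not unbounded.

no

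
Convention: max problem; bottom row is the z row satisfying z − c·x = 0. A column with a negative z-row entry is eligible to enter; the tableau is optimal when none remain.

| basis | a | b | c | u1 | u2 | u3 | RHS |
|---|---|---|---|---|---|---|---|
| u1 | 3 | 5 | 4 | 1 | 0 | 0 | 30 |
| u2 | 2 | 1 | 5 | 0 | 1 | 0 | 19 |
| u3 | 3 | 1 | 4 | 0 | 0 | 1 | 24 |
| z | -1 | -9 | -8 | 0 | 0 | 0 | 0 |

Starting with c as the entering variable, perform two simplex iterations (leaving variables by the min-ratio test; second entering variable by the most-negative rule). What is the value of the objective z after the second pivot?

Ratio test on column c — row 1: 30/4 = 15/2; row 2: 19/5 = 19/5; row 3: 24/4 = 6. Minimum is 19/5 at row 2 (u2 leaves); pivot element 5.
Pivot on row 2; the z-row RHS becomes 0 − (-8)·(19/5) = 152/5.
Next entering variable (most negative z-row entry -37/5): b.
Ratio test on column b — row 1: (74/5)/(21/5) = 74/21; row 2: (19/5)/(1/5) = 19; row 3: (44/5)/(1/5) = 44. Minimum is 74/21 at row 1 (u1 leaves); pivot element 21/5.
After the second pivot the z-row RHS is 152/5 − (-37/5)·(74/21) = 1186/21.

1186/21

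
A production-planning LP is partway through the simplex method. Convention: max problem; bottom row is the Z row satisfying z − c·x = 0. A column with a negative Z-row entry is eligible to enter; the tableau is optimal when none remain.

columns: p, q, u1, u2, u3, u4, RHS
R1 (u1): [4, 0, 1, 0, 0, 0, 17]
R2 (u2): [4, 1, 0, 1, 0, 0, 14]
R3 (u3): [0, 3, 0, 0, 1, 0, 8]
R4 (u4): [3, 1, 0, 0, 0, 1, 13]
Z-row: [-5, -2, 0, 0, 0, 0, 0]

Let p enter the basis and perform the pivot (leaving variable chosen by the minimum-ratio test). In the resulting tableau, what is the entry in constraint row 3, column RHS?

8

Ratio test on column p — row 1: 17/4 = 17/4; row 2: 14/4 = 7/2; row 3: entry 0 ≤ 0; row 4: 13/3 = 13/3. Minimum is 7/2 at row 2 (u2 leaves); pivot element 4.
Divide row 2 by 4; eliminate column p from the other rows.
Row 3 update in column RHS: 8 − 0·(7/2) = 8.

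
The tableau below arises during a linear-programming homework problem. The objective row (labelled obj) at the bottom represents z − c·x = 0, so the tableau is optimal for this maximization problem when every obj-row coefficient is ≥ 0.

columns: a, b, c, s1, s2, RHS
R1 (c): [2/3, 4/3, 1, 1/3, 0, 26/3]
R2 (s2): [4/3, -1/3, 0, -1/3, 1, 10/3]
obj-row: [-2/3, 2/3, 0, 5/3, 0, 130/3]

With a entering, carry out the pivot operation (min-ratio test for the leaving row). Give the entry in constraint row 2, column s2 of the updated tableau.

3/4

Ratio test on column a — row 1: (26/3)/(2/3) = 13; row 2: (10/3)/(4/3) = 5/2. Minimum is 5/2 at row 2 (s2 leaves); pivot element 4/3.
Divide row 2 by 4/3; eliminate column a from the other rows.
In the new row 2, the s2 entry is the old entry divided by the pivot: 1/(4/3) = 3/4.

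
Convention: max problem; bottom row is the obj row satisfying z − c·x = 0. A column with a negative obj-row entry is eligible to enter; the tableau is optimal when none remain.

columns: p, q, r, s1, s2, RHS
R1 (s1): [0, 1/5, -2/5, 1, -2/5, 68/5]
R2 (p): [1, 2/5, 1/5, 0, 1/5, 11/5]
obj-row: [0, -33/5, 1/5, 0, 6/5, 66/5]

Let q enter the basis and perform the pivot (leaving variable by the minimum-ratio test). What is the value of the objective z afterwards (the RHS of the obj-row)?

99/2

Ratio test on column q — row 1: (68/5)/(1/5) = 68; row 2: (11/5)/(2/5) = 11/2. Minimum is 11/2 at row 2 (p leaves); pivot element 2/5.
Pivot on row 2; the obj-row RHS becomes 66/5 − (-33/5)·(11/2) = 99/2.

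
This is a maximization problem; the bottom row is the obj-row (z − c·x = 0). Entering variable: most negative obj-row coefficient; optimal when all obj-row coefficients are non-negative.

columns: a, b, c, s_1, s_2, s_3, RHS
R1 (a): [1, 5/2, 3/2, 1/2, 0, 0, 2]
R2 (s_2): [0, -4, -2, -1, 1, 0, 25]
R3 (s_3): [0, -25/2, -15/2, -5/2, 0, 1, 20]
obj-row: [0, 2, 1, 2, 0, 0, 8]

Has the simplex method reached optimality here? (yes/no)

yes

Every obj-row coefficient is ≥ 0, so the tableau is optimal.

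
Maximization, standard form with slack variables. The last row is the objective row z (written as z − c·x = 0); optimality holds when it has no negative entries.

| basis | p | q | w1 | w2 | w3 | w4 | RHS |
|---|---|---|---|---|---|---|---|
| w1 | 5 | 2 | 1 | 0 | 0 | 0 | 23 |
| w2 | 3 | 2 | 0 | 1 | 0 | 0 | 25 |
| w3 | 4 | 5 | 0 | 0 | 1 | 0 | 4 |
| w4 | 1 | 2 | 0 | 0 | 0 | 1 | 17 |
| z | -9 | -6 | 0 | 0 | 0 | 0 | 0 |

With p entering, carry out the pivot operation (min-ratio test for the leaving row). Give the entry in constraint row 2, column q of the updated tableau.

Ratio test on column p — row 1: 23/5 = 23/5; row 2: 25/3 = 25/3; row 3: 4/4 = 1; row 4: 17/1 = 17. Minimum is 1 at row 3 (w3 leaves); pivot element 4.
Divide row 3 by 4; eliminate column p from the other rows.
Row 2 update in column q: 2 − 3·(5/4) = -7/4.

-7/4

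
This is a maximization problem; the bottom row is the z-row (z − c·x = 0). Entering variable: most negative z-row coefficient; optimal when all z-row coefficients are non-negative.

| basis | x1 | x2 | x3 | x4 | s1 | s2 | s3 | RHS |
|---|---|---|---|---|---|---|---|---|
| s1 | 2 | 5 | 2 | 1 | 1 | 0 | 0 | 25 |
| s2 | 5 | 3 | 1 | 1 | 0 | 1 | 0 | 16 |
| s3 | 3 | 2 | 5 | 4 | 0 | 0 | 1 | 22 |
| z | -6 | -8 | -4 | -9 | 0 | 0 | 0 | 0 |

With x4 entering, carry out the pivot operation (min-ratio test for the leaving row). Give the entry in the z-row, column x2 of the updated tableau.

-7/2

Ratio test on column x4 — row 1: 25/1 = 25; row 2: 16/1 = 16; row 3: 22/4 = 11/2. Minimum is 11/2 at row 3 (s3 leaves); pivot element 4.
Divide row 3 by 4; eliminate column x4 from the other rows.
z-row update in column x2: -8 − (-9)·(1/2) = -7/2.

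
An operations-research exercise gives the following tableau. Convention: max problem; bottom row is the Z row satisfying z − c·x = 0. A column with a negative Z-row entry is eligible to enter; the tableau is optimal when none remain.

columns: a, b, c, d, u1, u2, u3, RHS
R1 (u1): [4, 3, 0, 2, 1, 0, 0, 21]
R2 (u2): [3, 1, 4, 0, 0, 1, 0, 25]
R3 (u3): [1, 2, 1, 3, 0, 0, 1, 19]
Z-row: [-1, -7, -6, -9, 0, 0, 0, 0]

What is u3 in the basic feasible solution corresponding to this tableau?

u3 is basic (row 3); its value is the RHS of that row, 19.

19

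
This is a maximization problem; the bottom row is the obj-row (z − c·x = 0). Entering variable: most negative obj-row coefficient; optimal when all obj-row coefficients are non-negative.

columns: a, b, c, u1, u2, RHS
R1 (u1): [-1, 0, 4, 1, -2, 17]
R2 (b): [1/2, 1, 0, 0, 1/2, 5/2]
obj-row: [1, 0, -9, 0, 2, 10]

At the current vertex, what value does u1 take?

17

u1 is basic (row 1); its value is the RHS of that row, 17.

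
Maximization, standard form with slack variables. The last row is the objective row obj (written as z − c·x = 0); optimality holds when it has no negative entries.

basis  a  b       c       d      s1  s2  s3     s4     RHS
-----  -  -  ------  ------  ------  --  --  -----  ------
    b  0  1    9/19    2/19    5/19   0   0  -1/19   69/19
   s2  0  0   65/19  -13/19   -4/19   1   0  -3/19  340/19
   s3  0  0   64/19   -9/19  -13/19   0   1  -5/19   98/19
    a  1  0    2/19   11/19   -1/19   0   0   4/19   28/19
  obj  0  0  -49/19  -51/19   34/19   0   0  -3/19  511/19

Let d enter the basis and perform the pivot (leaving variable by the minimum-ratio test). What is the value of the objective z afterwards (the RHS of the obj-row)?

371/11

Ratio test on column d — row 1: (69/19)/(2/19) = 69/2; row 2: entry -13/19 ≤ 0; row 3: entry -9/19 ≤ 0; row 4: (28/19)/(11/19) = 28/11. Minimum is 28/11 at row 4 (a leaves); pivot element 11/19.
Pivot on row 4; the obj-row RHS becomes 511/19 − (-51/19)·(28/11) = 371/11.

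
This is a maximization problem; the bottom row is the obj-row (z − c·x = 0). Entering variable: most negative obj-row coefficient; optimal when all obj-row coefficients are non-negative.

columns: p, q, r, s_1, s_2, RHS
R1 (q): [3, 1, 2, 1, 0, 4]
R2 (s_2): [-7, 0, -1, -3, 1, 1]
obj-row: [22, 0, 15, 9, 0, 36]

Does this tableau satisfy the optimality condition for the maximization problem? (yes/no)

Every obj-row coefficient is ≥ 0, so the tableau is optimal.

yes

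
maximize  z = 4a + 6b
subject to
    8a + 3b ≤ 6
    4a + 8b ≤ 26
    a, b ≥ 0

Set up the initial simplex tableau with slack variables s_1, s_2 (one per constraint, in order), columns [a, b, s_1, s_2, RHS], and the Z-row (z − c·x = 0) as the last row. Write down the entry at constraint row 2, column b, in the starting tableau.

Constraint 2 has coefficient 8 on b.

8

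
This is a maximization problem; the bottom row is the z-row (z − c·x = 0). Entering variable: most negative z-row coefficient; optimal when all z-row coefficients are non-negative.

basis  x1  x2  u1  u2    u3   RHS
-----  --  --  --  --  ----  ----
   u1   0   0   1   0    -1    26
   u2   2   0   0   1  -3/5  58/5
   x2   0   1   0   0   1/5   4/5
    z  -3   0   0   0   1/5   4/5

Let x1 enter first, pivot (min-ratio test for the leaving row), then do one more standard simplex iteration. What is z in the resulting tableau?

Ratio test on column x1 — row 1: entry 0 ≤ 0; row 2: (58/5)/2 = 29/5; row 3: entry 0 ≤ 0. Minimum is 29/5 at row 2 (u2 leaves); pivot element 2.
Pivot on row 2; the z-row RHS becomes 4/5 − (-3)·(29/5) = 91/5.
Next entering variable (most negative z-row entry -7/10): u3.
Ratio test on column u3 — row 1: entry -1 ≤ 0; row 2: entry -3/10 ≤ 0; row 3: (4/5)/(1/5) = 4. Minimum is 4 at row 3 (x2 leaves); pivot element 1/5.
After the second pivot the z-row RHS is 91/5 − (-7/10)·4 = 21.

21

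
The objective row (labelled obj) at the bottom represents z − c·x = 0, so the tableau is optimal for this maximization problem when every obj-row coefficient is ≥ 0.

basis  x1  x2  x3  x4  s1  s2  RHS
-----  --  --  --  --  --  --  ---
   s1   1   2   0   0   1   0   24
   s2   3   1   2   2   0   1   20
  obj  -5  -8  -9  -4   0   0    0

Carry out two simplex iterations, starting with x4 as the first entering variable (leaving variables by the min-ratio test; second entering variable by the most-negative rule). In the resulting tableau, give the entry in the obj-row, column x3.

-5

Ratio test on column x4 — row 1: entry 0 ≤ 0; row 2: 20/2 = 10. Minimum is 10 at row 2 (s2 leaves); pivot element 2.
Divide row 2 by 2; eliminate column x4 from the other rows.
Second iteration: most negative obj-row entry is -6 in column x2, so x2 enters.
Ratio test on column x2 — row 1: 24/2 = 12; row 2: 10/(1/2) = 20. Minimum is 12 at row 1 (s1 leaves); pivot element 2.
Divide row 1 by 2; eliminate column x2 from the other rows.
After both pivots, the entry at the obj-row, column x3 is -5.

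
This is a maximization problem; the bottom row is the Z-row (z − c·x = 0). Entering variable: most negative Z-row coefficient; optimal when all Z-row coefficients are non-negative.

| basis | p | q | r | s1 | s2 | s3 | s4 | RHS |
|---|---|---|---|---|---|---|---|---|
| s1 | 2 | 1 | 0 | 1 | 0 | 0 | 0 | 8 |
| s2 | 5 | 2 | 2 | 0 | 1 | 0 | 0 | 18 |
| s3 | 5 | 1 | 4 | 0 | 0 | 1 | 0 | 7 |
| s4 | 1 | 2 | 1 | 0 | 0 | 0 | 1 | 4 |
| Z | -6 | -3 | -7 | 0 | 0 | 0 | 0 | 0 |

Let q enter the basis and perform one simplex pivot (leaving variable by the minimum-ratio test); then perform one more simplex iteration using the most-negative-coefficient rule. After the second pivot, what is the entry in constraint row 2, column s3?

Ratio test on column q — row 1: 8/1 = 8; row 2: 18/2 = 9; row 3: 7/1 = 7; row 4: 4/2 = 2. Minimum is 2 at row 4 (s4 leaves); pivot element 2.
Divide row 4 by 2; eliminate column q from the other rows.
Second iteration: most negative Z-row entry is -11/2 in column r, so r enters.
Ratio test on column r — row 1: entry -1/2 ≤ 0; row 2: 14/1 = 14; row 3: 5/(7/2) = 10/7; row 4: 2/(1/2) = 4. Minimum is 10/7 at row 3 (s3 leaves); pivot element 7/2.
Divide row 3 by 7/2; eliminate column r from the other rows.
After both pivots, the entry at constraint row 2, column s3 is -2/7.

-2/7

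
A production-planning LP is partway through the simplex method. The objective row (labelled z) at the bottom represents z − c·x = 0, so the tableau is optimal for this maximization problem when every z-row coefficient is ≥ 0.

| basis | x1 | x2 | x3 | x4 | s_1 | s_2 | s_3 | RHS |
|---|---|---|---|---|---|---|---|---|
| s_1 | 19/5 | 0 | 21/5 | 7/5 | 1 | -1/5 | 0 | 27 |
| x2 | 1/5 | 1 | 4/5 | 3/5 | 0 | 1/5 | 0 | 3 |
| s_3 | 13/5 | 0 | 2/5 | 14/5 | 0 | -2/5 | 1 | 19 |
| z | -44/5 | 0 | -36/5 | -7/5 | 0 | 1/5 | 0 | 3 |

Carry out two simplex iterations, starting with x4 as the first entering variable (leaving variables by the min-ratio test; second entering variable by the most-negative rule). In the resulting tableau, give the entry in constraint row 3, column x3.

Ratio test on column x4 — row 1: 27/(7/5) = 135/7; row 2: 3/(3/5) = 5; row 3: 19/(14/5) = 95/14. Minimum is 5 at row 2 (x2 leaves); pivot element 3/5.
Divide row 2 by 3/5; eliminate column x4 from the other rows.
Second iteration: most negative z-row entry is -25/3 in column x1, so x1 enters.
Ratio test on column x1 — row 1: 20/(10/3) = 6; row 2: 5/(1/3) = 15; row 3: 5/(5/3) = 3. Minimum is 3 at row 3 (s_3 leaves); pivot element 5/3.
Divide row 3 by 5/3; eliminate column x1 from the other rows.
After both pivots, the entry at constraint row 3, column x3 is -2.

-2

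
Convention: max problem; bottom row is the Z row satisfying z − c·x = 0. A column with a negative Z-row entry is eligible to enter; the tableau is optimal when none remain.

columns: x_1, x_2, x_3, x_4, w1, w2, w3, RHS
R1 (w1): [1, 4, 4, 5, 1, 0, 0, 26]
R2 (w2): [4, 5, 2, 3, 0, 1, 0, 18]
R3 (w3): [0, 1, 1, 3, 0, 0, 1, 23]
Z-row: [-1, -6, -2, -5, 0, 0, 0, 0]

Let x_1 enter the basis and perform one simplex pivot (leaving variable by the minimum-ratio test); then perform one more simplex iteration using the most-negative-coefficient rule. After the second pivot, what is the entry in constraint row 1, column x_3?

12/5

Ratio test on column x_1 — row 1: 26/1 = 26; row 2: 18/4 = 9/2; row 3: entry 0 ≤ 0. Minimum is 9/2 at row 2 (w2 leaves); pivot element 4.
Divide row 2 by 4; eliminate column x_1 from the other rows.
Second iteration: most negative Z-row entry is -19/4 in column x_2, so x_2 enters.
Ratio test on column x_2 — row 1: (43/2)/(11/4) = 86/11; row 2: (9/2)/(5/4) = 18/5; row 3: 23/1 = 23. Minimum is 18/5 at row 2 (x_1 leaves); pivot element 5/4.
Divide row 2 by 5/4; eliminate column x_2 from the other rows.
After both pivots, the entry at constraint row 1, column x_3 is 12/5.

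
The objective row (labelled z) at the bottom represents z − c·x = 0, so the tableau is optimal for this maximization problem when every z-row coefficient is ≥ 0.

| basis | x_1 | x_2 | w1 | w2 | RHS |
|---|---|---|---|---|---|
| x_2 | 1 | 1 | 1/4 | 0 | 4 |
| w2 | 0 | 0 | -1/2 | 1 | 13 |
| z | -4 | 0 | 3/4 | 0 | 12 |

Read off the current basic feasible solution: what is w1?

w1 is not in the basis, so in the current basic feasible solution w1 = 0.

0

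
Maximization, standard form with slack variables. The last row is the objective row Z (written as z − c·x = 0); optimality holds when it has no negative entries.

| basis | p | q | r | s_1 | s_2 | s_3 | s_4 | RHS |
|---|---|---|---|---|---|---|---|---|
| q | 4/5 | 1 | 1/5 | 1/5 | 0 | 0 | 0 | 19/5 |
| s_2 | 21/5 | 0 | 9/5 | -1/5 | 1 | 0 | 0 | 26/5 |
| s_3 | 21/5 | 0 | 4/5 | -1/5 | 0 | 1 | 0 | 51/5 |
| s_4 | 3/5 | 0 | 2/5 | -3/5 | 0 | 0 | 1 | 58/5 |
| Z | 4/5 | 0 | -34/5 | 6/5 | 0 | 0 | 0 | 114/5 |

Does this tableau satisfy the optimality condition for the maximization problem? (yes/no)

no

The Z-row has a negative entry -34/5 in column r, so it is not optimal.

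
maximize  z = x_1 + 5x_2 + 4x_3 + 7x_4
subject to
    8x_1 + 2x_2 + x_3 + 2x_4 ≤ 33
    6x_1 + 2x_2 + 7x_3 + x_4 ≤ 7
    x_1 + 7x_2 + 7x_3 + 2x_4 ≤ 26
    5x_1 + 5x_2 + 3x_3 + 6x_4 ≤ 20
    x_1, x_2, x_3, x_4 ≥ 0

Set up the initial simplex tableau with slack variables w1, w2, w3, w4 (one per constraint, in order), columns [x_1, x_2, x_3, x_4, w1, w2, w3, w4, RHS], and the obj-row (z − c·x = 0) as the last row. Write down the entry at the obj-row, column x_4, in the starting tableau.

The obj-row carries the negated objective coefficients: the x_4 entry is -7.

-7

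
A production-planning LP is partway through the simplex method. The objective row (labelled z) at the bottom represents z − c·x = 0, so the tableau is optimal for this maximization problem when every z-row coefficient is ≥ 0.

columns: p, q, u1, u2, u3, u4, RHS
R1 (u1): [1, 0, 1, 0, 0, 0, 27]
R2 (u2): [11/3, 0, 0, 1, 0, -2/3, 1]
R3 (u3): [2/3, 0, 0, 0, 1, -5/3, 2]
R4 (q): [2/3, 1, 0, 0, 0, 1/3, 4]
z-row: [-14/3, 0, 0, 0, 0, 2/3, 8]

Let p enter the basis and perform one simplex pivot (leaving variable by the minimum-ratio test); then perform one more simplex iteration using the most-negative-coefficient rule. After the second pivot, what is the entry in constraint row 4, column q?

Ratio test on column p — row 1: 27/1 = 27; row 2: 1/(11/3) = 3/11; row 3: 2/(2/3) = 3; row 4: 4/(2/3) = 6. Minimum is 3/11 at row 2 (u2 leaves); pivot element 11/3.
Divide row 2 by 11/3; eliminate column p from the other rows.
Second iteration: most negative z-row entry is -2/11 in column u4, so u4 enters.
Ratio test on column u4 — row 1: (294/11)/(2/11) = 147; row 2: entry -2/11 ≤ 0; row 3: entry -17/11 ≤ 0; row 4: (42/11)/(5/11) = 42/5. Minimum is 42/5 at row 4 (q leaves); pivot element 5/11.
Divide row 4 by 5/11; eliminate column u4 from the other rows.
After both pivots, the entry at constraint row 4, column q is 11/5.

11/5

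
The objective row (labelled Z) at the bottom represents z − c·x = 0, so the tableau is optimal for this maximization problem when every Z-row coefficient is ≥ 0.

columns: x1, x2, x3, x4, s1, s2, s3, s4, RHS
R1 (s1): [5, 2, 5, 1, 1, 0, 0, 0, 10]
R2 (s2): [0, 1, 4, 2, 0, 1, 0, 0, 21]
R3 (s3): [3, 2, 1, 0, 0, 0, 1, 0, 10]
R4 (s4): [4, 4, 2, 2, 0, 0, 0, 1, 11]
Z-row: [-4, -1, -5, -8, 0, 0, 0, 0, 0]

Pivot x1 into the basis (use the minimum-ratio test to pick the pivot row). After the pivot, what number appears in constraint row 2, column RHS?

Ratio test on column x1 — row 1: 10/5 = 2; row 2: entry 0 ≤ 0; row 3: 10/3 = 10/3; row 4: 11/4 = 11/4. Minimum is 2 at row 1 (s1 leaves); pivot element 5.
Divide row 1 by 5; eliminate column x1 from the other rows.
Row 2 update in column RHS: 21 − 0·2 = 21.

21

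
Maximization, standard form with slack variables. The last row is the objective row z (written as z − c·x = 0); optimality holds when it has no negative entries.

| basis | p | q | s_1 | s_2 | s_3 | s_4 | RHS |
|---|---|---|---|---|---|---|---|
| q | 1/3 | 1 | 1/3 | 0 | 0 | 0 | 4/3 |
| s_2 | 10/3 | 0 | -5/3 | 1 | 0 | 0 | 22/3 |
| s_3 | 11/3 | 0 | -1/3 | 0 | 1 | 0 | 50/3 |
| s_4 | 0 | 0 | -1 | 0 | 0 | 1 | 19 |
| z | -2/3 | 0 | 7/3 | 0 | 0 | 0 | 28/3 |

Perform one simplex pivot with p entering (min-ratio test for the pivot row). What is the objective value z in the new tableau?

54/5

Ratio test on column p — row 1: (4/3)/(1/3) = 4; row 2: (22/3)/(10/3) = 11/5; row 3: (50/3)/(11/3) = 50/11; row 4: entry 0 ≤ 0. Minimum is 11/5 at row 2 (s_2 leaves); pivot element 10/3.
Pivot on row 2; the z-row RHS becomes 28/3 − (-2/3)·(11/5) = 54/5.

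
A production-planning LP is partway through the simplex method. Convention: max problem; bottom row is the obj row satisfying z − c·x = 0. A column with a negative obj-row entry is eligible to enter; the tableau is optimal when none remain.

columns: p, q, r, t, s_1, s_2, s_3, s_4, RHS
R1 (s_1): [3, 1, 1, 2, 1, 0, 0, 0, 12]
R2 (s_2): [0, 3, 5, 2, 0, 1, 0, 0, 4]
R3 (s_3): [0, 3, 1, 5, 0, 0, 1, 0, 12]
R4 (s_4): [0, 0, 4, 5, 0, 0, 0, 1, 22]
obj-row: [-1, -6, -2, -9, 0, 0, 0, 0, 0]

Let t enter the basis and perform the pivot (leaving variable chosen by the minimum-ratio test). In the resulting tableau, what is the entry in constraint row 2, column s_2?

Ratio test on column t — row 1: 12/2 = 6; row 2: 4/2 = 2; row 3: 12/5 = 12/5; row 4: 22/5 = 22/5. Minimum is 2 at row 2 (s_2 leaves); pivot element 2.
Divide row 2 by 2; eliminate column t from the other rows.
In the new row 2, the s_2 entry is the old entry divided by the pivot: 1/2 = 1/2.

1/2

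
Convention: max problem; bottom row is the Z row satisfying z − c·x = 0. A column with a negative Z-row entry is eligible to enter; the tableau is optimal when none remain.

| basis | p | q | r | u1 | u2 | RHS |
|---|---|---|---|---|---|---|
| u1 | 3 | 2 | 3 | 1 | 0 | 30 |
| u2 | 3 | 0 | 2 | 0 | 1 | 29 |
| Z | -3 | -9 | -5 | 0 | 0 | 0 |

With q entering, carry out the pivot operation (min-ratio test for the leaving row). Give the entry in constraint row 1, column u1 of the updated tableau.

1/2

Ratio test on column q — row 1: 30/2 = 15; row 2: entry 0 ≤ 0. Minimum is 15 at row 1 (u1 leaves); pivot element 2.
Divide row 1 by 2; eliminate column q from the other rows.
In the new row 1, the u1 entry is the old entry divided by the pivot: 1/2 = 1/2.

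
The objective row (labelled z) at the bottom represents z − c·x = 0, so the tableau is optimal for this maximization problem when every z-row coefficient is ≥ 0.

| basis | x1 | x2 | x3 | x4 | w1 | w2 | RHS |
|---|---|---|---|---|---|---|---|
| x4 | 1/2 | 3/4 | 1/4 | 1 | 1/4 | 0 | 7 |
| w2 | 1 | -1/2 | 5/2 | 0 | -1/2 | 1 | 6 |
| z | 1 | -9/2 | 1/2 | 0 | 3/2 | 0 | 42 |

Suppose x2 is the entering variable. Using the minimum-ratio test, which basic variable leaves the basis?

x4

Column x2 entries and ratios — x4: 7/(3/4) = 28/3; w2: -1/2 ≤ 0, skip.
Smallest ratio is 28/3 in the row of x4, so x4 leaves.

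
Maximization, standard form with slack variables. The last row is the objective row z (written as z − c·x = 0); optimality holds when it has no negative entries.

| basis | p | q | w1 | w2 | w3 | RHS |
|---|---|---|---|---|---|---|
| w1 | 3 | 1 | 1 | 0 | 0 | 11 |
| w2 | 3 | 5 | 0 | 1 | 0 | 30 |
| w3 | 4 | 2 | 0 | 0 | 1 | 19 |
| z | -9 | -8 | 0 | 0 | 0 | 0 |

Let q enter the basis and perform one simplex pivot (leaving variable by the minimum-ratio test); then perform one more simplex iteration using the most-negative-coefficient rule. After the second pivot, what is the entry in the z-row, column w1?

7/4

Ratio test on column q — row 1: 11/1 = 11; row 2: 30/5 = 6; row 3: 19/2 = 19/2. Minimum is 6 at row 2 (w2 leaves); pivot element 5.
Divide row 2 by 5; eliminate column q from the other rows.
Second iteration: most negative z-row entry is -21/5 in column p, so p enters.
Ratio test on column p — row 1: 5/(12/5) = 25/12; row 2: 6/(3/5) = 10; row 3: 7/(14/5) = 5/2. Minimum is 25/12 at row 1 (w1 leaves); pivot element 12/5.
Divide row 1 by 12/5; eliminate column p from the other rows.
After both pivots, the entry at the z-row, column w1 is 7/4.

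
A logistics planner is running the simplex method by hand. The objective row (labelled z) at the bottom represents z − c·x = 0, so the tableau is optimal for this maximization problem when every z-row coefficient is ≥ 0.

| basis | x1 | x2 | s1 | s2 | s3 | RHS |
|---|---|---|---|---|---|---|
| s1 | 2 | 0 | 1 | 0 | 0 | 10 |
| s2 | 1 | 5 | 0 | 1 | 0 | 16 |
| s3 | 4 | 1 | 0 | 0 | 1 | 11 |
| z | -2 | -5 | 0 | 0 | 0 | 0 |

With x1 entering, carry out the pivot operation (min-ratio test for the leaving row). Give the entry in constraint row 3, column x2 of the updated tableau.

Ratio test on column x1 — row 1: 10/2 = 5; row 2: 16/1 = 16; row 3: 11/4 = 11/4. Minimum is 11/4 at row 3 (s3 leaves); pivot element 4.
Divide row 3 by 4; eliminate column x1 from the other rows.
In the new row 3, the x2 entry is the old entry divided by the pivot: 1/4 = 1/4.

1/4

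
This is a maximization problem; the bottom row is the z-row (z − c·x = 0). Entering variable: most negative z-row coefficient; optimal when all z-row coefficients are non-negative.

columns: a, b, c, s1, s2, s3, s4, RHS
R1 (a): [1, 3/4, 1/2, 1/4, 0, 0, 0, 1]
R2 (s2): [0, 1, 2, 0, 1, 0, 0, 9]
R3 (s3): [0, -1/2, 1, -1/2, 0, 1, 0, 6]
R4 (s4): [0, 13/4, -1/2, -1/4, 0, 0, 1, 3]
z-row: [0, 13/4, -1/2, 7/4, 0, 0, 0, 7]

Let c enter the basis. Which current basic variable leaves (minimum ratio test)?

Column c entries and ratios — a: 1/(1/2) = 2; s2: 9/2 = 9/2; s3: 6/1 = 6; s4: -1/2 ≤ 0, skip.
Smallest ratio is 2 in the row of a, so a leaves.

a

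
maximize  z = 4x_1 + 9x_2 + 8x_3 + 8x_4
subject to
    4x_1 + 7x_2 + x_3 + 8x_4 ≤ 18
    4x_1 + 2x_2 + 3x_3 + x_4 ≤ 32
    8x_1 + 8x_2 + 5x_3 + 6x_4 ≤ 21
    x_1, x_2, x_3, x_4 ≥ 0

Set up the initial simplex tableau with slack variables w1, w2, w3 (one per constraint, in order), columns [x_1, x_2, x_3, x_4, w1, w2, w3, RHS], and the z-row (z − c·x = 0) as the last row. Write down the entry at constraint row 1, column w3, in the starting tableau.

0

Slack w3 belongs to constraint 3; its column is the unit vector e_3, so the entry in row 1 is 0.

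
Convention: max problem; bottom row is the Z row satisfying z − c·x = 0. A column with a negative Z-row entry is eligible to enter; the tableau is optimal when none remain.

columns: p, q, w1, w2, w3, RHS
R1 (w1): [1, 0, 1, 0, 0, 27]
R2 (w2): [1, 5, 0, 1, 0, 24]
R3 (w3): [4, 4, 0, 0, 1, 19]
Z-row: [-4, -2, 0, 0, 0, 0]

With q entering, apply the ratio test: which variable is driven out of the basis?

w3

Column q entries and ratios — w1: 0 ≤ 0, skip; w2: 24/5 = 24/5; w3: 19/4 = 19/4.
Smallest ratio is 19/4 in the row of w3, so w3 leaves.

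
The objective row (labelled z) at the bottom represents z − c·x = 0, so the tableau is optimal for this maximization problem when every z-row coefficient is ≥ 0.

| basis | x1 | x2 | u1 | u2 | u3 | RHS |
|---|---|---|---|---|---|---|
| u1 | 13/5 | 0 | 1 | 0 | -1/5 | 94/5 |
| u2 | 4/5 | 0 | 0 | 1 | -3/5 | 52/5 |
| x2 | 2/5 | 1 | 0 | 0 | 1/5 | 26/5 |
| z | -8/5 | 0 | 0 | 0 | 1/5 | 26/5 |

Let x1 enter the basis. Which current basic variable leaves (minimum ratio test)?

Column x1 entries and ratios — u1: (94/5)/(13/5) = 94/13; u2: (52/5)/(4/5) = 13; x2: (26/5)/(2/5) = 13.
Smallest ratio is 94/13 in the row of u1, so u1 leaves.

u1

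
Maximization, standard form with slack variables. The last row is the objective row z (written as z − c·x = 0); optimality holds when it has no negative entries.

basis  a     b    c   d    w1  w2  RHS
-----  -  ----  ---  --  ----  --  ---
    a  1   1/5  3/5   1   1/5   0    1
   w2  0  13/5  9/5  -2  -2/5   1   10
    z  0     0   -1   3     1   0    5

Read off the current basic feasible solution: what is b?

0

b is not in the basis, so in the current basic feasible solution b = 0.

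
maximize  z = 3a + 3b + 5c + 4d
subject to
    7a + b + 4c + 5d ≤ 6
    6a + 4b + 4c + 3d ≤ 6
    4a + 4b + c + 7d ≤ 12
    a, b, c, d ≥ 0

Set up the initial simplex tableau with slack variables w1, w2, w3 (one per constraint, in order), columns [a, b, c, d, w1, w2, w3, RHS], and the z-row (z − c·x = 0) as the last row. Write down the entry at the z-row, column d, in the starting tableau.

The z-row carries the negated objective coefficients: the d entry is -4.

-4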